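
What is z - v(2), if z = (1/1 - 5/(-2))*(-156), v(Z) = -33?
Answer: -513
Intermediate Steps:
z = -546 (z = (1*1 - 5*(-½))*(-156) = (1 + 5/2)*(-156) = (7/2)*(-156) = -546)
z - v(2) = -546 - 1*(-33) = -546 + 33 = -513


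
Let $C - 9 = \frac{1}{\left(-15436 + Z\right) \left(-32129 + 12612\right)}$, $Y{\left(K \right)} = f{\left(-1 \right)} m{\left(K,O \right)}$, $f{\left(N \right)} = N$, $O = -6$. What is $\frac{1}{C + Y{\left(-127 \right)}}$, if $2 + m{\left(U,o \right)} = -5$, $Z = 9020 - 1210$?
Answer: $\frac{148836642}{2381386273} \approx 0.0625$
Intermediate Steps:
$Z = 7810$ ($Z = 9020 - 1210 = 7810$)
$m{\left(U,o \right)} = -7$ ($m{\left(U,o \right)} = -2 - 5 = -7$)
$Y{\left(K \right)} = 7$ ($Y{\left(K \right)} = \left(-1\right) \left(-7\right) = 7$)
$C = \frac{1339529779}{148836642}$ ($C = 9 + \frac{1}{\left(-15436 + 7810\right) \left(-32129 + 12612\right)} = 9 + \frac{1}{\left(-7626\right) \left(-19517\right)} = 9 + \frac{1}{148836642} = \frac{1339529779}{148836642} \approx 9.0$)
$\frac{1}{C + Y{\left(-127 \right)}} = \frac{1}{\frac{1339529779}{148836642} + 7} = \frac{1}{\frac{2381386273}{148836642}} = \frac{148836642}{2381386273}$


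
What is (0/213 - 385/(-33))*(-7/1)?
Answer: -245/3 ≈ -81.667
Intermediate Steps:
(0/213 - 385/(-33))*(-7/1) = (0*(1/213) - 385*(-1/33))*(-7*1) = (0 + 35/3)*(-7) = (35/3)*(-7) = -245/3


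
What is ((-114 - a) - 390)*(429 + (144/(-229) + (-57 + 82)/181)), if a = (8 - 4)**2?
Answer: -9235866640/41449 ≈ -2.2282e+5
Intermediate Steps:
a = 16 (a = 4**2 = 16)
((-114 - a) - 390)*(429 + (144/(-229) + (-57 + 82)/181)) = ((-114 - 1*16) - 390)*(429 + (144/(-229) + (-57 + 82)/181)) = ((-114 - 16) - 390)*(429 + (144*(-1/229) + 25*(1/181))) = (-130 - 390)*(429 + (-144/229 + 25/181)) = -520*(429 - 20339/41449) = -520*17761282/41449 = -9235866640/41449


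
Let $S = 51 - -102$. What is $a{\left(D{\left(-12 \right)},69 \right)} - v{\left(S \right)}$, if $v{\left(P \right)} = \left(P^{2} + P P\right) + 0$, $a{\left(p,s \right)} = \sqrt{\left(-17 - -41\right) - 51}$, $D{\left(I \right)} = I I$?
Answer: $-46818 + 3 i \sqrt{3} \approx -46818.0 + 5.1962 i$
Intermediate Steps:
$D{\left(I \right)} = I^{2}$
$S = 153$ ($S = 51 + 102 = 153$)
$a{\left(p,s \right)} = 3 i \sqrt{3}$ ($a{\left(p,s \right)} = \sqrt{\left(-17 + 41\right) - 51} = \sqrt{24 - 51} = \sqrt{-27} = 3 i \sqrt{3}$)
$v{\left(P \right)} = 2 P^{2}$ ($v{\left(P \right)} = \left(P^{2} + P^{2}\right) + 0 = 2 P^{2} + 0 = 2 P^{2}$)
$a{\left(D{\left(-12 \right)},69 \right)} - v{\left(S \right)} = 3 i \sqrt{3} - 2 \cdot 153^{2} = 3 i \sqrt{3} - 2 \cdot 23409 = 3 i \sqrt{3} - 46818 = -46818 + 3 i \sqrt{3}$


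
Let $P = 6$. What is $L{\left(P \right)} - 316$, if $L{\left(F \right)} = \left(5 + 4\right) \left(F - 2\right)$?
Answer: $-280$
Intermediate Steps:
$L{\left(F \right)} = -18 + 9 F$ ($L{\left(F \right)} = 9 \left(-2 + F\right) = -18 + 9 F$)
$L{\left(P \right)} - 316 = \left(-18 + 9 \cdot 6\right) - 316 = \left(-18 + 54\right) - 316 = 36 - 316 = -280$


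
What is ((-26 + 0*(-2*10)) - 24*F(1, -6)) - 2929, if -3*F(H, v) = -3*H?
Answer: -2979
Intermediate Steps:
F(H, v) = H (F(H, v) = -(-1)*H = H)
((-26 + 0*(-2*10)) - 24*F(1, -6)) - 2929 = ((-26 + 0*(-2*10)) - 24*1) - 2929 = ((-26 + 0*(-20)) - 24) - 2929 = ((-26 + 0) - 24) - 2929 = (-26 - 24) - 2929 = -50 - 2929 = -2979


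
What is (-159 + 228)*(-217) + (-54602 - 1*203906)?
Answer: -273481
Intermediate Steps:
(-159 + 228)*(-217) + (-54602 - 1*203906) = 69*(-217) + (-54602 - 203906) = -14973 - 258508 = -273481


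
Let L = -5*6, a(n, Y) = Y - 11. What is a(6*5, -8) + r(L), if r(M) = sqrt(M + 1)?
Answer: -19 + I*sqrt(29) ≈ -19.0 + 5.3852*I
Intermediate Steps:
a(n, Y) = -11 + Y
L = -30
r(M) = sqrt(1 + M)
a(6*5, -8) + r(L) = (-11 - 8) + sqrt(1 - 30) = -19 + sqrt(-29) = -19 + I*sqrt(29)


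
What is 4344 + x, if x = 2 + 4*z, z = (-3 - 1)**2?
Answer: 4410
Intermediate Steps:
z = 16 (z = (-4)**2 = 16)
x = 66 (x = 2 + 4*16 = 2 + 64 = 66)
4344 + x = 4344 + 66 = 4410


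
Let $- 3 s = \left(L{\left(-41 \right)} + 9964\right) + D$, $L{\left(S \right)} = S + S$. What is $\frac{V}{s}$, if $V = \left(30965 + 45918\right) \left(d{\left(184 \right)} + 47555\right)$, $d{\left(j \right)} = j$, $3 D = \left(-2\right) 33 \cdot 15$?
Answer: $- \frac{3670317537}{3184} \approx -1.1527 \cdot 10^{6}$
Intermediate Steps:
$L{\left(S \right)} = 2 S$
$D = -330$ ($D = \frac{\left(-2\right) 33 \cdot 15}{3} = \frac{\left(-66\right) 15}{3} = \frac{1}{3} \left(-990\right) = -330$)
$V = 3670317537$ ($V = \left(30965 + 45918\right) \left(184 + 47555\right) = 76883 \cdot 47739 = 3670317537$)
$s = -3184$ ($s = - \frac{\left(2 \left(-41\right) + 9964\right) - 330}{3} = - \frac{\left(-82 + 9964\right) - 330}{3} = - \frac{9882 - 330}{3} = \left(- \frac{1}{3}\right) 9552 = -3184$)
$\frac{V}{s} = \frac{3670317537}{-3184} = 3670317537 \left(- \frac{1}{3184}\right) = - \frac{3670317537}{3184}$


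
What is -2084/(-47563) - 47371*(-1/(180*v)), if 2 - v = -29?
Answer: 2264735593/265401540 ≈ 8.5332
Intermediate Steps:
v = 31 (v = 2 - 1*(-29) = 2 + 29 = 31)
-2084/(-47563) - 47371*(-1/(180*v)) = -2084/(-47563) - 47371/((31*30)*(-6)) = -2084*(-1/47563) - 47371/(930*(-6)) = 2084/47563 - 47371/(-5580) = 2084/47563 - 47371*(-1/5580) = 2084/47563 + 47371/5580 = 2264735593/265401540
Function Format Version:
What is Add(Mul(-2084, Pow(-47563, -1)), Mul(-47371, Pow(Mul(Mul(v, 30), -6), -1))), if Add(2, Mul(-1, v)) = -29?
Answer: Rational(2264735593, 265401540) ≈ 8.5332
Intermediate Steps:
v = 31 (v = Add(2, Mul(-1, -29)) = Add(2, 29) = 31)
Add(Mul(-2084, Pow(-47563, -1)), Mul(-47371, Pow(Mul(Mul(v, 30), -6), -1))) = Add(Mul(-2084, Pow(-47563, -1)), Mul(-47371, Pow(Mul(Mul(31, 30), -6), -1))) = Add(Mul(-2084, Rational(-1, 47563)), Mul(-47371, Pow(Mul(930, -6), -1))) = Add(Rational(2084, 47563), Mul(-47371, Pow(-5580, -1))) = Add(Rational(2084, 47563), Mul(-47371, Rational(-1, 5580))) = Add(Rational(2084, 47563), Rational(47371, 5580)) = Rational(2264735593, 265401540)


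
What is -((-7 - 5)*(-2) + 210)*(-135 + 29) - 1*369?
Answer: 24435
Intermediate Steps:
-((-7 - 5)*(-2) + 210)*(-135 + 29) - 1*369 = -(-12*(-2) + 210)*(-106) - 369 = -(24 + 210)*(-106) - 369 = -234*(-106) - 369 = -1*(-24804) - 369 = 24804 - 369 = 24435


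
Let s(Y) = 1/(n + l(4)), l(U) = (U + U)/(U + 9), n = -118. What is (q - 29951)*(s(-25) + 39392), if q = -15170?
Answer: -2712321628659/1526 ≈ -1.7774e+9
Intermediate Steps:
l(U) = 2*U/(9 + U) (l(U) = (2*U)/(9 + U) = 2*U/(9 + U))
s(Y) = -13/1526 (s(Y) = 1/(-118 + 2*4/(9 + 4)) = 1/(-118 + 2*4/13) = 1/(-118 + 2*4*(1/13)) = 1/(-118 + 8/13) = 1/(-1526/13) = -13/1526)
(q - 29951)*(s(-25) + 39392) = (-15170 - 29951)*(-13/1526 + 39392) = -45121*60112179/1526 = -2712321628659/1526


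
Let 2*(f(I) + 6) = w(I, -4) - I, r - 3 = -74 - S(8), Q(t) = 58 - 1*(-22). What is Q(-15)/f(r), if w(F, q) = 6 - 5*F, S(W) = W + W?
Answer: 40/129 ≈ 0.31008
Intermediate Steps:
S(W) = 2*W
Q(t) = 80 (Q(t) = 58 + 22 = 80)
r = -87 (r = 3 + (-74 - 2*8) = 3 + (-74 - 1*16) = 3 + (-74 - 16) = 3 - 90 = -87)
f(I) = -3 - 3*I (f(I) = -6 + ((6 - 5*I) - I)/2 = -6 + (6 - 6*I)/2 = -6 + (3 - 3*I) = -3 - 3*I)
Q(-15)/f(r) = 80/(-3 - 3*(-87)) = 80/(-3 + 261) = 80/258 = 80*(1/258) = 40/129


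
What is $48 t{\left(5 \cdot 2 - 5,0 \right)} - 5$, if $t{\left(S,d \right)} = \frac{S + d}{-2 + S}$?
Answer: $75$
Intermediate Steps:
$t{\left(S,d \right)} = \frac{S + d}{-2 + S}$
$48 t{\left(5 \cdot 2 - 5,0 \right)} - 5 = 48 \frac{\left(5 \cdot 2 - 5\right) + 0}{-2 + \left(5 \cdot 2 - 5\right)} - 5 = 48 \frac{\left(10 - 5\right) + 0}{-2 + \left(10 - 5\right)} - 5 = 48 \frac{5 + 0}{-2 + 5} - 5 = 48 \cdot \frac{1}{3} \cdot 5 - 5 = 48 \cdot \frac{5}{3} - 5 = 80 - 5 = 75$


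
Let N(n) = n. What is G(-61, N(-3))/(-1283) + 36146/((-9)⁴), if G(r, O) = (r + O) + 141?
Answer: 45870121/8417763 ≈ 5.4492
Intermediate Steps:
G(r, O) = 141 + O + r (G(r, O) = (O + r) + 141 = 141 + O + r)
G(-61, N(-3))/(-1283) + 36146/((-9)⁴) = (141 - 3 - 61)/(-1283) + 36146/((-9)⁴) = 77*(-1/1283) + 36146/6561 = -77/1283 + 36146*(1/6561) = -77/1283 + 36146/6561 = 45870121/8417763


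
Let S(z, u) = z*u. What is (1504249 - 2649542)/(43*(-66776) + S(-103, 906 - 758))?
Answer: 1145293/2886612 ≈ 0.39676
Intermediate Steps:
S(z, u) = u*z
(1504249 - 2649542)/(43*(-66776) + S(-103, 906 - 758)) = (1504249 - 2649542)/(43*(-66776) + (906 - 758)*(-103)) = -1145293/(-2871368 + 148*(-103)) = -1145293/(-2871368 - 15244) = -1145293/(-2886612) = -1145293*(-1/2886612) = 1145293/2886612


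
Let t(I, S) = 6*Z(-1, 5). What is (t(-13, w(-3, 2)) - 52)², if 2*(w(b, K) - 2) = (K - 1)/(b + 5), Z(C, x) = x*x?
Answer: 9604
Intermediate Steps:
Z(C, x) = x²
w(b, K) = 2 + (-1 + K)/(2*(5 + b)) (w(b, K) = 2 + ((K - 1)/(b + 5))/2 = 2 + ((-1 + K)/(5 + b))/2 = 2 + (-1 + K)/(2*(5 + b)))
t(I, S) = 150 (t(I, S) = 6*5² = 6*25 = 150)
(t(-13, w(-3, 2)) - 52)² = (150 - 52)² = 98² = 9604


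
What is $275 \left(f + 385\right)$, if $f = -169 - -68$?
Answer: $78100$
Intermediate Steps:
$f = -101$ ($f = -169 + 68 = -101$)
$275 \left(f + 385\right) = 275 \left(-101 + 385\right) = 275 \cdot 284 = 78100$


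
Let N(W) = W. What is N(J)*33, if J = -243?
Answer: -8019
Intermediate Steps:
N(J)*33 = -243*33 = -8019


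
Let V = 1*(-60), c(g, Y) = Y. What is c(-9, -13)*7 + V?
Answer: -151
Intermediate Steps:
V = -60
c(-9, -13)*7 + V = -13*7 - 60 = -91 - 60 = -151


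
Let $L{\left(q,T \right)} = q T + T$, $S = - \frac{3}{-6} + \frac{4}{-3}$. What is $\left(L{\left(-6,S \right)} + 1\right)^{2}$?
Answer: $\frac{961}{36} \approx 26.694$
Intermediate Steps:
$S = - \frac{5}{6}$ ($S = \left(-3\right) \left(- \frac{1}{6}\right) + 4 \left(- \frac{1}{3}\right) = \frac{1}{2} - \frac{4}{3} = - \frac{5}{6} \approx -0.83333$)
$L{\left(q,T \right)} = T + T q$ ($L{\left(q,T \right)} = T q + T = T + T q$)
$\left(L{\left(-6,S \right)} + 1\right)^{2} = \left(- \frac{5 \left(1 - 6\right)}{6} + 1\right)^{2} = \left(\left(- \frac{5}{6}\right) \left(-5\right) + 1\right)^{2} = \left(\frac{25}{6} + 1\right)^{2} = \left(\frac{31}{6}\right)^{2} = \frac{961}{36}$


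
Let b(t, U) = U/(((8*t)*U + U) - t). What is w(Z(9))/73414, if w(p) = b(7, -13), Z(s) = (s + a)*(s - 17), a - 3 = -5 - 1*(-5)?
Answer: 13/54913672 ≈ 2.3674e-7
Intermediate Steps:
a = 3 (a = 3 + (-5 - 1*(-5)) = 3 + (-5 + 5) = 3 + 0 = 3)
Z(s) = (-17 + s)*(3 + s) (Z(s) = (s + 3)*(s - 17) = (3 + s)*(-17 + s) = (-17 + s)*(3 + s))
b(t, U) = U/(U - t + 8*U*t) (b(t, U) = U/((8*U*t + U) - t) = U/((U + 8*U*t) - t) = U/(U - t + 8*U*t))
w(p) = 13/748 (w(p) = -13/(-13 - 1*7 + 8*(-13)*7) = -13/(-13 - 7 - 728) = -13/(-748) = -13*(-1/748) = 13/748)
w(Z(9))/73414 = (13/748)/73414 = (13/748)*(1/73414) = 13/54913672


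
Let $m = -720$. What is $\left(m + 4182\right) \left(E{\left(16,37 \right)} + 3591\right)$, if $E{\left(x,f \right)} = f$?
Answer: $12560136$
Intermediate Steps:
$\left(m + 4182\right) \left(E{\left(16,37 \right)} + 3591\right) = \left(-720 + 4182\right) \left(37 + 3591\right) = 3462 \cdot 3628 = 12560136$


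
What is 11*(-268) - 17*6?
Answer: -3050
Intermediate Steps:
11*(-268) - 17*6 = -2948 - 102 = -3050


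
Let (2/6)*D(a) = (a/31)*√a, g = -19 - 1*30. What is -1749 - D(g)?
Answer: -1749 + 1029*I/31 ≈ -1749.0 + 33.194*I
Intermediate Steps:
g = -49 (g = -19 - 30 = -49)
D(a) = 3*a^(3/2)/31 (D(a) = 3*((a/31)*√a) = 3*(a^(3/2)/31) = 3*a^(3/2)/31)
-1749 - D(g) = -1749 - 3*(-49)^(3/2)/31 = -1749 - 3*(-343*I)/31 = -1749 - (-1029)*I/31 = -1749 + 1029*I/31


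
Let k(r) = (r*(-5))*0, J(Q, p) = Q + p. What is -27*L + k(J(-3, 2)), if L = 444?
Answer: -11988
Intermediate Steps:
k(r) = 0 (k(r) = -5*r*0 = 0)
-27*L + k(J(-3, 2)) = -27*444 + 0 = -11988 + 0 = -11988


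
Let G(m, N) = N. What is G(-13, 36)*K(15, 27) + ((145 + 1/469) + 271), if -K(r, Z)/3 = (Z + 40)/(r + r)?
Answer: 409911/2345 ≈ 174.80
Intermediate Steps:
K(r, Z) = -3*(40 + Z)/(2*r) (K(r, Z) = -3*(Z + 40)/(r + r) = -3*(40 + Z)/(2*r))
G(-13, 36)*K(15, 27) + ((145 + 1/469) + 271) = 36*((3/2)*(-40 - 1*27)/15) + ((145 + 1/469) + 271) = 36*((3/2)*(1/15)*(-40 - 27)) + ((145 + 1/469) + 271) = 36*((3/2)*(1/15)*(-67)) + (68006/469 + 271) = 36*(-67/10) + 195105/469 = -1206/5 + 195105/469 = 409911/2345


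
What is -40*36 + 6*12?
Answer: -1368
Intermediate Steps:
-40*36 + 6*12 = -1440 + 72 = -1368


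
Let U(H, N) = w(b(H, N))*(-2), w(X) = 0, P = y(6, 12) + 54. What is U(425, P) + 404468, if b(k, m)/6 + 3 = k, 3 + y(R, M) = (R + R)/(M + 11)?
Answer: 404468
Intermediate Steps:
y(R, M) = -3 + 2*R/(11 + M) (y(R, M) = -3 + (R + R)/(M + 11) = -3 + (2*R)/(11 + M) = -3 + 2*R/(11 + M))
P = 1185/23 (P = (-33 - 3*12 + 2*6)/(11 + 12) + 54 = (-33 - 36 + 12)/23 + 54 = (1/23)*(-57) + 54 = -57/23 + 54 = 1185/23 ≈ 51.522)
b(k, m) = -18 + 6*k
U(H, N) = 0 (U(H, N) = 0*(-2) = 0)
U(425, P) + 404468 = 0 + 404468 = 404468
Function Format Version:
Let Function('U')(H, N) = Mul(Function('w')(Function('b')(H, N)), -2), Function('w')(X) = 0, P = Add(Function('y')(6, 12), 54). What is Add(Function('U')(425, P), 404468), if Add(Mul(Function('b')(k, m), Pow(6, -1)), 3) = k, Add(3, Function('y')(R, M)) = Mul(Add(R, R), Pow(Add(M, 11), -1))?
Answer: 404468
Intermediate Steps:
Function('y')(R, M) = Add(-3, Mul(2, R, Pow(Add(11, M), -1))) (Function('y')(R, M) = Add(-3, Mul(Add(R, R), Pow(Add(M, 11), -1))) = Add(-3, Mul(Mul(2, R), Pow(Add(11, M), -1))) = Add(-3, Mul(2, R, Pow(Add(11, M), -1))))
P = Rational(1185, 23) (P = Add(Mul(Pow(Add(11, 12), -1), Add(-33, Mul(-3, 12), Mul(2, 6))), 54) = Add(Mul(Pow(23, -1), Add(-33, -36, 12)), 54) = Add(Mul(Rational(1, 23), -57), 54) = Add(Rational(-57, 23), 54) = Rational(1185, 23) ≈ 51.522)
Function('b')(k, m) = Add(-18, Mul(6, k))
Function('U')(H, N) = 0 (Function('U')(H, N) = Mul(0, -2) = 0)
Add(Function('U')(425, P), 404468) = Add(0, 404468) = 404468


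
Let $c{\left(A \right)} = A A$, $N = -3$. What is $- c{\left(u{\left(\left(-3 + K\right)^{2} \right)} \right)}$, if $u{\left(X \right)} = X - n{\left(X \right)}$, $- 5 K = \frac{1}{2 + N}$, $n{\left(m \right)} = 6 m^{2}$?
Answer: $- \frac{50893555216}{390625} \approx -1.3029 \cdot 10^{5}$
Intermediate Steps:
$K = \frac{1}{5}$ ($K = - \frac{1}{5 \left(2 - 3\right)} = - \frac{1}{5 \left(-1\right)} = \left(- \frac{1}{5}\right) \left(-1\right) = \frac{1}{5} \approx 0.2$)
$u{\left(X \right)} = X - 6 X^{2}$
$c{\left(A \right)} = A^{2}$
$- c{\left(u{\left(\left(-3 + K\right)^{2} \right)} \right)} = - \left(\left(-3 + \frac{1}{5}\right)^{2} \left(1 - 6 \left(-3 + \frac{1}{5}\right)^{2}\right)\right)^{2} = - \left(\left(- \frac{14}{5}\right)^{2} \left(1 - 6 \left(- \frac{14}{5}\right)^{2}\right)\right)^{2} = - \left(\frac{196 \left(1 - \frac{1176}{25}\right)}{25}\right)^{2} = - \left(\frac{196}{25} \left(- \frac{1151}{25}\right)\right)^{2} = - \left(- \frac{225596}{625}\right)^{2} = \left(-1\right) \frac{50893555216}{390625} = - \frac{50893555216}{390625}$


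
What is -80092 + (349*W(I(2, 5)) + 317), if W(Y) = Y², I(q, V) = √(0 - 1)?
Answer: -80124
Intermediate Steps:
I(q, V) = I (I(q, V) = √(-1) = I)
-80092 + (349*W(I(2, 5)) + 317) = -80092 + (349*I² + 317) = -80092 + (349*(-1) + 317) = -80092 + (-349 + 317) = -80092 - 32 = -80124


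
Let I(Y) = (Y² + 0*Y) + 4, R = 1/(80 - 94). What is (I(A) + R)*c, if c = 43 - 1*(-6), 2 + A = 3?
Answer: 483/2 ≈ 241.50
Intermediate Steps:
R = -1/14 (R = 1/(-14) = -1/14 ≈ -0.071429)
A = 1 (A = -2 + 3 = 1)
I(Y) = 4 + Y² (I(Y) = (Y² + 0) + 4 = Y² + 4 = 4 + Y²)
c = 49 (c = 43 + 6 = 49)
(I(A) + R)*c = ((4 + 1²) - 1/14)*49 = ((4 + 1) - 1/14)*49 = (5 - 1/14)*49 = (69/14)*49 = 483/2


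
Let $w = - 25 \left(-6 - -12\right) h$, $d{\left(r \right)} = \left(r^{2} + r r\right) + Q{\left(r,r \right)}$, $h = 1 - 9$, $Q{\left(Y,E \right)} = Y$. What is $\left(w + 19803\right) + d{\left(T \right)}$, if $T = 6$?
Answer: $21081$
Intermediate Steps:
$h = -8$
$d{\left(r \right)} = r + 2 r^{2}$ ($d{\left(r \right)} = \left(r^{2} + r r\right) + r = \left(r^{2} + r^{2}\right) + r = 2 r^{2} + r = r + 2 r^{2}$)
$w = 1200$ ($w = - 25 \left(-6 - -12\right) \left(-8\right) = - 25 \left(-6 + 12\right) \left(-8\right) = \left(-25\right) 6 \left(-8\right) = \left(-150\right) \left(-8\right) = 1200$)
$\left(w + 19803\right) + d{\left(T \right)} = \left(1200 + 19803\right) + 6 \left(1 + 2 \cdot 6\right) = 21003 + 6 \left(1 + 12\right) = 21003 + 6 \cdot 13 = 21003 + 78 = 21081$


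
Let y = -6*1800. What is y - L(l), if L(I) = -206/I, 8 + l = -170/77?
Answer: -4252331/393 ≈ -10820.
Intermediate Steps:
y = -10800
l = -786/77 (l = -8 - 170/77 = -786/77 ≈ -10.208)
y - L(l) = -10800 - (-206)/(-786/77) = -10800 - (-206)*(-77)/786 = -10800 - 1*7931/393 = -10800 - 7931/393 = -4252331/393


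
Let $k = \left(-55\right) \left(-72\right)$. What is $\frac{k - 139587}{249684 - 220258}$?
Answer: $- \frac{135627}{29426} \approx -4.6091$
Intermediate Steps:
$k = 3960$
$\frac{k - 139587}{249684 - 220258} = \frac{3960 - 139587}{249684 - 220258} = - \frac{135627}{29426}$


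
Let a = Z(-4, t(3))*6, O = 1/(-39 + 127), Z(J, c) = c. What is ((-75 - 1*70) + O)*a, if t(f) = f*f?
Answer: -344493/44 ≈ -7829.4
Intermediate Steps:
t(f) = f**2
O = 1/88 ≈ 0.011364
a = 54 (a = 3**2*6 = 9*6 = 54)
((-75 - 1*70) + O)*a = ((-75 - 1*70) + 1/88)*54 = ((-75 - 70) + 1/88)*54 = (-145 + 1/88)*54 = -12759/88*54 = -344493/44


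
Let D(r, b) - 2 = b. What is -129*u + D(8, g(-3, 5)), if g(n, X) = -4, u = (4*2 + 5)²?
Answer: -21803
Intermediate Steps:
u = 169 (u = (8 + 5)² = 13² = 169)
D(r, b) = 2 + b
-129*u + D(8, g(-3, 5)) = -129*169 + (2 - 4) = -21801 - 2 = -21803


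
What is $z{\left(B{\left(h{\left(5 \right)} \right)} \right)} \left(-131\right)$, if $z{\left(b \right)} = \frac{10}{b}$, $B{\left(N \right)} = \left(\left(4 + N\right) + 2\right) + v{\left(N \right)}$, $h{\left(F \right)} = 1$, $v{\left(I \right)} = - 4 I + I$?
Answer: $- \frac{655}{2} \approx -327.5$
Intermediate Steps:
$v{\left(I \right)} = - 3 I$
$B{\left(N \right)} = 6 - 2 N$ ($B{\left(N \right)} = \left(\left(4 + N\right) + 2\right) - 3 N = \left(6 + N\right) - 3 N = 6 - 2 N$)
$z{\left(B{\left(h{\left(5 \right)} \right)} \right)} \left(-131\right) = \frac{10}{6 - 2} \left(-131\right) = \frac{10}{4} \left(-131\right) = 10 \cdot \frac{1}{4} \left(-131\right) = \frac{5}{2} \left(-131\right) = - \frac{655}{2}$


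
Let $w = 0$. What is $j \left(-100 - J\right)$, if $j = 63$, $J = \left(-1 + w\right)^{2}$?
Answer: $-6363$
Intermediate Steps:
$J = 1$ ($J = \left(-1 + 0\right)^{2} = \left(-1\right)^{2} = 1$)
$j \left(-100 - J\right) = 63 \left(-100 - 1\right) = 63 \left(-101\right) = -6363$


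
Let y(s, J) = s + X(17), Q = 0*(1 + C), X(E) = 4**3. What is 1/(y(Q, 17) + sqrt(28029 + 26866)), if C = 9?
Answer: -64/50799 + sqrt(54895)/50799 ≈ 0.0033524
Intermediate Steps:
X(E) = 64
Q = 0 (Q = 0*(1 + 9) = 0*10 = 0)
y(s, J) = 64 + s (y(s, J) = s + 64 = 64 + s)
1/(y(Q, 17) + sqrt(28029 + 26866)) = 1/((64 + 0) + sqrt(28029 + 26866)) = 1/(64 + sqrt(54895))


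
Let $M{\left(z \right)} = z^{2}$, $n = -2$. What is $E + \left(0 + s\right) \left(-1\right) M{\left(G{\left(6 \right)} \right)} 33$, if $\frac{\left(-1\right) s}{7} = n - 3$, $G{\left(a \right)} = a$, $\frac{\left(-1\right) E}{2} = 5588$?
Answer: $-52756$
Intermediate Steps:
$E = -11176$ ($E = \left(-2\right) 5588 = -11176$)
$s = 35$ ($s = - 7 \left(-2 - 3\right) = \left(-7\right) \left(-5\right) = 35$)
$E + \left(0 + s\right) \left(-1\right) M{\left(G{\left(6 \right)} \right)} 33 = -11176 + \left(0 + 35\right) \left(-1\right) 6^{2} \cdot 33 = -11176 + 35 \left(-1\right) 36 \cdot 33 = -11176 + \left(-35\right) 36 \cdot 33 = -11176 - 41580 = -52756$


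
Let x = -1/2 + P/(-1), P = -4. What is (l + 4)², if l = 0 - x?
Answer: ¼ ≈ 0.25000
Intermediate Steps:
x = 7/2 (x = -1/2 - 4/(-1) = -1*½ - 4*(-1) = -½ + 4 = 7/2 ≈ 3.5000)
l = -7/2 (l = 0 - 1*7/2 = 0 - 7/2 = -7/2 ≈ -3.5000)
(l + 4)² = (-7/2 + 4)² = (½)² = ¼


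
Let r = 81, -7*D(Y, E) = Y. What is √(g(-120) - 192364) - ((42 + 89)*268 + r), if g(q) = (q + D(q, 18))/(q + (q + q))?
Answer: -35189 + I*√9425822/7 ≈ -35189.0 + 438.59*I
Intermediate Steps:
D(Y, E) = -Y/7
g(q) = 2/7 (g(q) = (q - q/7)/(q + (q + q)) = (6*q/7)/(q + 2*q) = (6*q/7)/((3*q)) = (6*q/7)*(1/(3*q)) = 2/7)
√(g(-120) - 192364) - ((42 + 89)*268 + r) = √(2/7 - 192364) - ((42 + 89)*268 + 81) = √(-1346546/7) - (131*268 + 81) = I*√9425822/7 - (35108 + 81) = I*√9425822/7 - 1*35189 = I*√9425822/7 - 35189 = -35189 + I*√9425822/7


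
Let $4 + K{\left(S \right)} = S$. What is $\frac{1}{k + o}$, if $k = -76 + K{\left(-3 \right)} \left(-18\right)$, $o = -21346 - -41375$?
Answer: $\frac{1}{20079} \approx 4.9803 \cdot 10^{-5}$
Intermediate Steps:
$K{\left(S \right)} = -4 + S$
$o = 20029$ ($o = -21346 + 41375 = 20029$)
$k = 50$ ($k = -76 + \left(-4 - 3\right) \left(-18\right) = -76 - -126 = -76 + 126 = 50$)
$\frac{1}{k + o} = \frac{1}{50 + 20029} = \frac{1}{20079}$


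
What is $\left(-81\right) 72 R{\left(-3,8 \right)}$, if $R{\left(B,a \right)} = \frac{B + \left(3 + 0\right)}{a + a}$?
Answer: $0$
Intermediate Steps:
$R{\left(B,a \right)} = \frac{3 + B}{2 a}$ ($R{\left(B,a \right)} = \frac{B + 3}{2 a} = \left(3 + B\right) \frac{1}{2 a} = \frac{3 + B}{2 a}$)
$\left(-81\right) 72 R{\left(-3,8 \right)} = \left(-81\right) 72 \frac{3 - 3}{2 \cdot 8} = - 5832 \cdot \frac{1}{2} \cdot \frac{1}{8} \cdot 0 = \left(-5832\right) 0 = 0$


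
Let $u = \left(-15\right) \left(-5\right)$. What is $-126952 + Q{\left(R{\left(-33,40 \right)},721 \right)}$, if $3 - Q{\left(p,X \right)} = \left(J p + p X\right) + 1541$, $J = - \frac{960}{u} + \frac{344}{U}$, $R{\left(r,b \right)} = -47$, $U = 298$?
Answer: $- \frac{70887007}{745} \approx -95150.0$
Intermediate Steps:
$u = 75$
$J = - \frac{8676}{745}$ ($J = - \frac{960}{75} + \frac{344}{298} = \left(-960\right) \frac{1}{75} + 344 \cdot \frac{1}{298} = - \frac{64}{5} + \frac{172}{149} = - \frac{8676}{745} \approx -11.646$)
$Q{\left(p,X \right)} = -1538 + \frac{8676 p}{745} - X p$ ($Q{\left(p,X \right)} = 3 - \left(\left(- \frac{8676 p}{745} + p X\right) + 1541\right) = 3 - \left(\left(- \frac{8676 p}{745} + X p\right) + 1541\right) = 3 - \left(1541 - \frac{8676 p}{745} + X p\right) = -1538 + \frac{8676 p}{745} - X p$)
$-126952 + Q{\left(R{\left(-33,40 \right)},721 \right)} = -126952 - \left(\frac{1553582}{745} - 33887\right) = -126952 - - \frac{23692233}{745} = -126952 + \frac{23692233}{745} = - \frac{70887007}{745}$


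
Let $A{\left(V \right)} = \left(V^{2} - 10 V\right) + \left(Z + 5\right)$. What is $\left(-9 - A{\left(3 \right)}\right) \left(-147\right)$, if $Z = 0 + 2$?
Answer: $-735$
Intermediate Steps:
$Z = 2$
$A{\left(V \right)} = 7 + V^{2} - 10 V$ ($A{\left(V \right)} = \left(V^{2} - 10 V\right) + \left(2 + 5\right) = \left(V^{2} - 10 V\right) + 7 = 7 + V^{2} - 10 V$)
$\left(-9 - A{\left(3 \right)}\right) \left(-147\right) = \left(-9 - \left(7 + 3^{2} - 30\right)\right) \left(-147\right) = \left(-9 - \left(7 + 9 - 30\right)\right) \left(-147\right) = \left(-9 - -14\right) \left(-147\right) = \left(-9 + 14\right) \left(-147\right) = 5 \left(-147\right) = -735$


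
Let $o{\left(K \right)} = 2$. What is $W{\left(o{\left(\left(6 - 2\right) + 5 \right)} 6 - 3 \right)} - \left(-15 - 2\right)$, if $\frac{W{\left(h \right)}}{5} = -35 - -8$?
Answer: $-118$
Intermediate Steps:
$W{\left(h \right)} = -135$ ($W{\left(h \right)} = 5 \left(-35 - -8\right) = 5 \left(-35 + 8\right) = 5 \left(-27\right) = -135$)
$W{\left(o{\left(\left(6 - 2\right) + 5 \right)} 6 - 3 \right)} - \left(-15 - 2\right) = -135 - \left(-15 - 2\right) = -135 - -17 = -135 + 17 = -118$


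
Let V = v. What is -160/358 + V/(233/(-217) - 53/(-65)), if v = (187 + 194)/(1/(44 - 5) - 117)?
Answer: 36186014665/2975683112 ≈ 12.161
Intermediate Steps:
v = -14859/4562 (v = 381/(1/39 - 117) = 381/(-4562/39) = 381*(-39/4562) = -14859/4562 ≈ -3.2571)
V = -14859/4562 ≈ -3.2571
-160/358 + V/(233/(-217) - 53/(-65)) = -160/358 - 14859/(4562*(233/(-217) - 53/(-65))) = -160*1/358 - 14859/(4562*(233*(-1/217) - 53*(-1/65))) = -80/179 - 14859/(4562*(-233/217 + 53/65)) = -80/179 - 14859/(4562*(-3644/14105)) = -80/179 - 14859/4562*(-14105/3644) = -80/179 + 209586195/16623928 = 36186014665/2975683112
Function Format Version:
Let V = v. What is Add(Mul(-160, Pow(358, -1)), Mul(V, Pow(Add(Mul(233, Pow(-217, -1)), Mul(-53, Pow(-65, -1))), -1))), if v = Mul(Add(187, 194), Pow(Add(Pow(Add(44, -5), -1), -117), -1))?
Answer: Rational(36186014665, 2975683112) ≈ 12.161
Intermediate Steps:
v = Rational(-14859, 4562) (v = Mul(381, Pow(Add(Pow(39, -1), -117), -1)) = Mul(381, Pow(Add(Rational(1, 39), -117), -1)) = Mul(381, Pow(Rational(-4562, 39), -1)) = Mul(381, Rational(-39, 4562)) = Rational(-14859, 4562) ≈ -3.2571)
V = Rational(-14859, 4562) ≈ -3.2571
Add(Mul(-160, Pow(358, -1)), Mul(V, Pow(Add(Mul(233, Pow(-217, -1)), Mul(-53, Pow(-65, -1))), -1))) = Add(Mul(-160, Pow(358, -1)), Mul(Rational(-14859, 4562), Pow(Add(Mul(233, Pow(-217, -1)), Mul(-53, Pow(-65, -1))), -1))) = Add(Mul(-160, Rational(1, 358)), Mul(Rational(-14859, 4562), Pow(Add(Mul(233, Rational(-1, 217)), Mul(-53, Rational(-1, 65))), -1))) = Add(Rational(-80, 179), Mul(Rational(-14859, 4562), Pow(Add(Rational(-233, 217), Rational(53, 65)), -1))) = Add(Rational(-80, 179), Mul(Rational(-14859, 4562), Pow(Rational(-3644, 14105), -1))) = Add(Rational(-80, 179), Mul(Rational(-14859, 4562), Rational(-14105, 3644))) = Add(Rational(-80, 179), Rational(209586195, 16623928)) = Rational(36186014665, 2975683112)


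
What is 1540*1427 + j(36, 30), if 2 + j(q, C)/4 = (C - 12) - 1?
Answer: 2197640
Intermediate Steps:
j(q, C) = -60 + 4*C (j(q, C) = -8 + 4*((C - 12) - 1) = -8 + 4*((-12 + C) - 1) = -8 + 4*(-13 + C) = -8 + (-52 + 4*C) = -60 + 4*C)
1540*1427 + j(36, 30) = 1540*1427 + (-60 + 4*30) = 2197580 + (-60 + 120) = 2197580 + 60 = 2197640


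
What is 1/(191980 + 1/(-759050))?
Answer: 759050/145722418999 ≈ 5.2089e-6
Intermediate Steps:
1/(191980 + 1/(-759050)) = 1/(191980 - 1/759050) = 1/(145722418999/759050) = 759050/145722418999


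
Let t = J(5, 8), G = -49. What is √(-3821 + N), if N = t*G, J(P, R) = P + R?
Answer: I*√4458 ≈ 66.768*I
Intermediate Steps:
t = 13 (t = 5 + 8 = 13)
N = -637 (N = 13*(-49) = -637)
√(-3821 + N) = √(-3821 - 637) = √(-4458) = I*√4458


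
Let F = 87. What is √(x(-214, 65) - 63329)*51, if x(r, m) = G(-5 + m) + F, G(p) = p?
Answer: 51*I*√63182 ≈ 12819.0*I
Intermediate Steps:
x(r, m) = 82 + m (x(r, m) = (-5 + m) + 87 = 82 + m)
√(x(-214, 65) - 63329)*51 = √((82 + 65) - 63329)*51 = √(147 - 63329)*51 = √(-63182)*51 = (I*√63182)*51 = 51*I*√63182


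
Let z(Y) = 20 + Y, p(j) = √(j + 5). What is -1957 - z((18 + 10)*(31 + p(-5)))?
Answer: -2845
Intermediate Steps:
p(j) = √(5 + j)
-1957 - z((18 + 10)*(31 + p(-5))) = -1957 - (20 + (18 + 10)*(31 + √(5 - 5))) = -1957 - (20 + 28*(31 + √0)) = -1957 - (20 + 28*(31 + 0)) = -1957 - (20 + 28*31) = -1957 - (20 + 868) = -1957 - 1*888 = -1957 - 888 = -2845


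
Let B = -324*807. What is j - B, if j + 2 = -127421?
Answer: 134045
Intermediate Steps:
j = -127423 (j = -2 - 127421 = -127423)
B = -261468
j - B = -127423 - 1*(-261468) = -127423 + 261468 = 134045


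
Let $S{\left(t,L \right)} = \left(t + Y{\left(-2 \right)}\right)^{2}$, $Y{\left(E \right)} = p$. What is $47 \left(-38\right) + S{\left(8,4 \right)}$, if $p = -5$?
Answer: $-1777$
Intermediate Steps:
$Y{\left(E \right)} = -5$
$S{\left(t,L \right)} = \left(-5 + t\right)^{2}$ ($S{\left(t,L \right)} = \left(t - 5\right)^{2} = \left(-5 + t\right)^{2}$)
$47 \left(-38\right) + S{\left(8,4 \right)} = 47 \left(-38\right) + \left(-5 + 8\right)^{2} = -1786 + 3^{2} = -1786 + 9 = -1777$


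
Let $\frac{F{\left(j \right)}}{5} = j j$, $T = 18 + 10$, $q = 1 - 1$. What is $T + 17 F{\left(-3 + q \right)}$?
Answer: $793$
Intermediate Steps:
$q = 0$
$T = 28$
$F{\left(j \right)} = 5 j^{2}$ ($F{\left(j \right)} = 5 j j = 5 j^{2}$)
$T + 17 F{\left(-3 + q \right)} = 28 + 17 \cdot 5 \left(-3 + 0\right)^{2} = 28 + 17 \cdot 5 \left(-3\right)^{2} = 28 + 17 \cdot 5 \cdot 9 = 28 + 17 \cdot 45 = 28 + 765 = 793$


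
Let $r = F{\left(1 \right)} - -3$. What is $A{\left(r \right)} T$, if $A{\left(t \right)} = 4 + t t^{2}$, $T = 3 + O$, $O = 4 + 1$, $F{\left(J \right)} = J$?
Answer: $544$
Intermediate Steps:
$r = 4$ ($r = 1 - -3 = 1 + 3 = 4$)
$O = 5$
$T = 8$ ($T = 3 + 5 = 8$)
$A{\left(t \right)} = 4 + t^{3}$
$A{\left(r \right)} T = \left(4 + 4^{3}\right) 8 = \left(4 + 64\right) 8 = 68 \cdot 8 = 544$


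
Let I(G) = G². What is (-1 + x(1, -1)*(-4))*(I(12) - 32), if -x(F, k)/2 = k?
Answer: -1008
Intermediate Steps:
x(F, k) = -2*k
(-1 + x(1, -1)*(-4))*(I(12) - 32) = (-1 - 2*(-1)*(-4))*(12² - 32) = (-1 + 2*(-4))*(144 - 32) = (-1 - 8)*112 = -9*112 = -1008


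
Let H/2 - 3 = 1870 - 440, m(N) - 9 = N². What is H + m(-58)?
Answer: 6239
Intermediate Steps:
m(N) = 9 + N²
H = 2866 (H = 6 + 2*(1870 - 440) = 6 + 2*1430 = 6 + 2860 = 2866)
H + m(-58) = 2866 + (9 + (-58)²) = 2866 + (9 + 3364) = 2866 + 3373 = 6239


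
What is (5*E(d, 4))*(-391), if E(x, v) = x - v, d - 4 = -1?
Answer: 1955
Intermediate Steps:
d = 3 (d = 4 - 1 = 3)
(5*E(d, 4))*(-391) = (5*(3 - 1*4))*(-391) = (5*(3 - 4))*(-391) = (5*(-1))*(-391) = -5*(-391) = 1955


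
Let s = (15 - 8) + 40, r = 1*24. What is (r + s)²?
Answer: 5041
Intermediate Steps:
r = 24
s = 47 (s = 7 + 40 = 47)
(r + s)² = (24 + 47)² = 71² = 5041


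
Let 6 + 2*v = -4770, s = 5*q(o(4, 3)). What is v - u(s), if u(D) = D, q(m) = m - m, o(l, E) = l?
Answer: -2388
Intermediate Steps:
q(m) = 0
s = 0 (s = 5*0 = 0)
v = -2388 (v = -3 + (1/2)*(-4770) = -3 - 2385 = -2388)
v - u(s) = -2388 - 1*0 = -2388 + 0 = -2388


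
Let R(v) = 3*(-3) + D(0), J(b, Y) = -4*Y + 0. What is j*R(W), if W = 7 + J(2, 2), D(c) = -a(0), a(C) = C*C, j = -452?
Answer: 4068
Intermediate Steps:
a(C) = C**2
J(b, Y) = -4*Y
D(c) = 0 (D(c) = -1*0**2 = -1*0 = 0)
W = -1 (W = 7 - 4*2 = 7 - 8 = -1)
R(v) = -9 (R(v) = 3*(-3) + 0 = -9 + 0 = -9)
j*R(W) = -452*(-9) = 4068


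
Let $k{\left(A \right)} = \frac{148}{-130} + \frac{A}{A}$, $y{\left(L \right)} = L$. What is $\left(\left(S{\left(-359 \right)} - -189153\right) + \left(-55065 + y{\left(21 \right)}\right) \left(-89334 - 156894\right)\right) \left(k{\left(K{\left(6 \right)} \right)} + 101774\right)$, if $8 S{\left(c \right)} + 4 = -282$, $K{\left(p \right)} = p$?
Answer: $\frac{358643599419186697}{260} \approx 1.3794 \cdot 10^{15}$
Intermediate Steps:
$S{\left(c \right)} = - \frac{143}{4}$ ($S{\left(c \right)} = - \frac{1}{2} + \frac{1}{8} \left(-282\right) = - \frac{1}{2} - \frac{141}{4} = - \frac{143}{4}$)
$k{\left(A \right)} = - \frac{9}{65}$ ($k{\left(A \right)} = 148 \left(- \frac{1}{130}\right) + 1 = - \frac{74}{65} + 1 = - \frac{9}{65}$)
$\left(\left(S{\left(-359 \right)} - -189153\right) + \left(-55065 + y{\left(21 \right)}\right) \left(-89334 - 156894\right)\right) \left(k{\left(K{\left(6 \right)} \right)} + 101774\right) = \left(\left(- \frac{143}{4} - -189153\right) + \left(-55065 + 21\right) \left(-89334 - 156894\right)\right) \left(- \frac{9}{65} + 101774\right) = \left(\left(- \frac{143}{4} + 189153\right) - -13553374032\right) \frac{6615301}{65} = \left(\frac{756469}{4} + 13553374032\right) \frac{6615301}{65} = \frac{54214252597}{4} \cdot \frac{6615301}{65} = \frac{358643599419186697}{260}$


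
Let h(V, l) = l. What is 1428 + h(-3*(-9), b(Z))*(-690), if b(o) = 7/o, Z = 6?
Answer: 623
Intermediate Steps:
1428 + h(-3*(-9), b(Z))*(-690) = 1428 + (7/6)*(-690) = 1428 - 805 = 623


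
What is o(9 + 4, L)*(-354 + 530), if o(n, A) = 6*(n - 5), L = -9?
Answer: 8448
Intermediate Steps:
o(n, A) = -30 + 6*n (o(n, A) = 6*(-5 + n) = -30 + 6*n)
o(9 + 4, L)*(-354 + 530) = (-30 + 6*(9 + 4))*(-354 + 530) = (-30 + 6*13)*176 = (-30 + 78)*176 = 48*176 = 8448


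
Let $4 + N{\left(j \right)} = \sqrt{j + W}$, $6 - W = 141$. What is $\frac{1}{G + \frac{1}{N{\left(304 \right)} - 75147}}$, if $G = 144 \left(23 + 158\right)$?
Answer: $\frac{75138}{1958396831} \approx 3.8367 \cdot 10^{-5}$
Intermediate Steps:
$W = -135$ ($W = 6 - 141 = -135$)
$N{\left(j \right)} = -4 + \sqrt{-135 + j}$ ($N{\left(j \right)} = -4 + \sqrt{j - 135} = -4 + \sqrt{-135 + j}$)
$G = 26064$ ($G = 144 \cdot 181 = 26064$)
$\frac{1}{G + \frac{1}{N{\left(304 \right)} - 75147}} = \frac{1}{26064 + \frac{1}{\left(-4 + \sqrt{-135 + 304}\right) - 75147}} = \frac{1}{26064 + \frac{1}{\left(-4 + \sqrt{169}\right) - 75147}} = \frac{1}{26064 + \frac{1}{\left(-4 + 13\right) - 75147}} = \frac{1}{26064 + \frac{1}{9 - 75147}} = \frac{1}{26064 + \frac{1}{-75138}} = \frac{1}{26064 - \frac{1}{75138}} = \frac{1}{\frac{1958396831}{75138}} = \frac{75138}{1958396831}$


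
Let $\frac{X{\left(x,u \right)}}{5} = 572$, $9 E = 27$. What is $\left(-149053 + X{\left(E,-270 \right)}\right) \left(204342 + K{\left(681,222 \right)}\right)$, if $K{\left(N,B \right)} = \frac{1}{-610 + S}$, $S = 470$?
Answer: $- \frac{4182271654647}{140} \approx -2.9873 \cdot 10^{10}$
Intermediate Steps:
$E = 3$ ($E = \frac{1}{9} \cdot 27 = 3$)
$X{\left(x,u \right)} = 2860$ ($X{\left(x,u \right)} = 5 \cdot 572 = 2860$)
$K{\left(N,B \right)} = - \frac{1}{140}$ ($K{\left(N,B \right)} = \frac{1}{-610 + 470} = \frac{1}{-140} = - \frac{1}{140}$)
$\left(-149053 + X{\left(E,-270 \right)}\right) \left(204342 + K{\left(681,222 \right)}\right) = \left(-149053 + 2860\right) \left(204342 - \frac{1}{140}\right) = \left(-146193\right) \frac{28607879}{140} = - \frac{4182271654647}{140}$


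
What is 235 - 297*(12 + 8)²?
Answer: -118565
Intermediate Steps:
235 - 297*(12 + 8)² = 235 - 297*20² = 235 - 297*400 = 235 - 118800 = -118565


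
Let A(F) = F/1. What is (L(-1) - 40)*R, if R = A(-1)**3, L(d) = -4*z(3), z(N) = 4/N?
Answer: 136/3 ≈ 45.333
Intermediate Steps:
A(F) = F (A(F) = F*1 = F)
L(d) = -16/3
R = -1 (R = (-1)**3 = -1)
(L(-1) - 40)*R = (-16/3 - 40)*(-1) = -136/3*(-1) = 136/3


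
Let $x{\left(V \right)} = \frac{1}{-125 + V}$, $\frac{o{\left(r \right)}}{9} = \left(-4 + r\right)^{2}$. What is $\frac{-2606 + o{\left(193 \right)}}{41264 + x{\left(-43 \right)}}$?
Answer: $\frac{53572344}{6932351} \approx 7.7279$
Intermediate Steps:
$o{\left(r \right)} = 9 \left(-4 + r\right)^{2}$
$\frac{-2606 + o{\left(193 \right)}}{41264 + x{\left(-43 \right)}} = \frac{-2606 + 9 \left(-4 + 193\right)^{2}}{41264 + \frac{1}{-125 - 43}} = \frac{-2606 + 9 \cdot 189^{2}}{41264 + \frac{1}{-168}} = \frac{-2606 + 9 \cdot 35721}{41264 - \frac{1}{168}} = \frac{-2606 + 321489}{\frac{6932351}{168}} = 318883 \cdot \frac{168}{6932351} = \frac{53572344}{6932351}$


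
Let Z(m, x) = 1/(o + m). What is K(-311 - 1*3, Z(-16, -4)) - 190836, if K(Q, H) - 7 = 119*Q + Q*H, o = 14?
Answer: -228038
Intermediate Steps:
Z(m, x) = 1/(14 + m)
K(Q, H) = 7 + 119*Q + H*Q (K(Q, H) = 7 + (119*Q + Q*H) = 7 + (119*Q + H*Q) = 7 + 119*Q + H*Q)
K(-311 - 1*3, Z(-16, -4)) - 190836 = (7 + 119*(-311 - 1*3) + (-311 - 1*3)/(14 - 16)) - 190836 = (7 + 119*(-311 - 3) + (-311 - 3)/(-2)) - 190836 = (7 + 119*(-314) - ½*(-314)) - 190836 = (7 - 37366 + 157) - 190836 = -37202 - 190836 = -228038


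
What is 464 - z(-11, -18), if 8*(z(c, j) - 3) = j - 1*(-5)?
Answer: 3701/8 ≈ 462.63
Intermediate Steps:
z(c, j) = 29/8 + j/8 (z(c, j) = 3 + (j - 1*(-5))/8 = 3 + (j + 5)/8 = 3 + (5 + j)/8 = 3 + (5/8 + j/8) = 29/8 + j/8)
464 - z(-11, -18) = 464 - (29/8 + (⅛)*(-18)) = 464 - (29/8 - 9/4) = 464 - 1*11/8 = 464 - 11/8 = 3701/8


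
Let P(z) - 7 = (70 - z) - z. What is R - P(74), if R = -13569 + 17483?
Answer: 3985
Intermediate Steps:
P(z) = 77 - 2*z (P(z) = 7 + ((70 - z) - z) = 7 + (70 - 2*z) = 77 - 2*z)
R = 3914
R - P(74) = 3914 - (77 - 2*74) = 3914 - (77 - 148) = 3914 - 1*(-71) = 3914 + 71 = 3985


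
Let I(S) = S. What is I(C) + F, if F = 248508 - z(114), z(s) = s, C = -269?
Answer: 248125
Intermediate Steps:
F = 248394 (F = 248508 - 1*114 = 248508 - 114 = 248394)
I(C) + F = -269 + 248394 = 248125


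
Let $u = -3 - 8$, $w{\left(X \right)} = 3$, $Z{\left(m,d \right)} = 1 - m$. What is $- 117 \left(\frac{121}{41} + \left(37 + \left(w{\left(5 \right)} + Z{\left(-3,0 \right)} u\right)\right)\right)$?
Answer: $\frac{5031}{41} \approx 122.71$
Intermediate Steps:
$u = -11$ ($u = -3 - 8 = -11$)
$- 117 \left(\frac{121}{41} + \left(37 + \left(w{\left(5 \right)} + Z{\left(-3,0 \right)} u\right)\right)\right) = - 117 \left(\frac{121}{41} + \left(37 + \left(3 + \left(1 - -3\right) \left(-11\right)\right)\right)\right) = - 117 \left(121 \cdot \frac{1}{41} + \left(37 + \left(3 + \left(1 + 3\right) \left(-11\right)\right)\right)\right) = - 117 \left(\frac{121}{41} + \left(37 + \left(3 + 4 \left(-11\right)\right)\right)\right) = - 117 \left(\frac{121}{41} + \left(37 + \left(3 - 44\right)\right)\right) = - 117 \left(\frac{121}{41} + \left(37 - 41\right)\right) = - 117 \left(\frac{121}{41} - 4\right) = \left(-117\right) \left(- \frac{43}{41}\right) = \frac{5031}{41}$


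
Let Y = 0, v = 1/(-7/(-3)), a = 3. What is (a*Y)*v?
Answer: 0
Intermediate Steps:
v = 3/7 (v = 1/(-7*(-⅓)) = 1/(7/3) = 3/7 ≈ 0.42857)
(a*Y)*v = (3*0)*(3/7) = 0*(3/7) = 0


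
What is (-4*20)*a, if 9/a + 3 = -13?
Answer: 45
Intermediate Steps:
a = -9/16 (a = 9/(-3 - 13) = 9/(-16) = 9*(-1/16) = -9/16 ≈ -0.56250)
(-4*20)*a = -4*20*(-9/16) = -80*(-9/16) = 45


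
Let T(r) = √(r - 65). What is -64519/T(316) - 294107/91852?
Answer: -294107/91852 - 64519*√251/251 ≈ -4075.6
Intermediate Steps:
T(r) = √(-65 + r)
-64519/T(316) - 294107/91852 = -64519/√(-65 + 316) - 294107/91852 = -64519*√251/251 - 294107*1/91852 = -64519*√251/251 - 294107/91852 = -294107/91852 - 64519*√251/251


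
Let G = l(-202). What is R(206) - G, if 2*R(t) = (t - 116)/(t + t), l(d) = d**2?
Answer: -16811203/412 ≈ -40804.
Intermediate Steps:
G = 40804 (G = (-202)**2 = 40804)
R(t) = (-116 + t)/(4*t) (R(t) = ((t - 116)/(t + t))/2 = ((-116 + t)/((2*t)))/2 = ((-116 + t)*(1/(2*t)))/2 = ((-116 + t)/(2*t))/2 = (-116 + t)/(4*t))
R(206) - G = (1/4)*(-116 + 206)/206 - 1*40804 = (1/4)*(1/206)*90 - 40804 = 45/412 - 40804 = -16811203/412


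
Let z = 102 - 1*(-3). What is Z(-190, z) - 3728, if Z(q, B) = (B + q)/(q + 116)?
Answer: -275787/74 ≈ -3726.9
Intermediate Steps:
z = 105 (z = 102 + 3 = 105)
Z(q, B) = (B + q)/(116 + q)
Z(-190, z) - 3728 = (105 - 190)/(116 - 190) - 3728 = -85/(-74) - 3728 = -1/74*(-85) - 3728 = 85/74 - 3728 = -275787/74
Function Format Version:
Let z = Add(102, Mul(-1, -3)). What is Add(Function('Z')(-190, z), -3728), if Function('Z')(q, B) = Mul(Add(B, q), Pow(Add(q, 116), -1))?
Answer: Rational(-275787, 74) ≈ -3726.9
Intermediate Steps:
z = 105 (z = Add(102, 3) = 105)
Function('Z')(q, B) = Mul(Pow(Add(116, q), -1), Add(B, q)) (Function('Z')(q, B) = Mul(Add(B, q), Pow(Add(116, q), -1)) = Mul(Pow(Add(116, q), -1), Add(B, q)))
Add(Function('Z')(-190, z), -3728) = Add(Mul(Pow(Add(116, -190), -1), Add(105, -190)), -3728) = Add(Mul(Pow(-74, -1), -85), -3728) = Add(Mul(Rational(-1, 74), -85), -3728) = Add(Rational(85, 74), -3728) = Rational(-275787, 74)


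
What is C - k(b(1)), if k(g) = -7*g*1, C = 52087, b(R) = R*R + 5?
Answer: 52129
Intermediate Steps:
b(R) = 5 + R² (b(R) = R² + 5 = 5 + R²)
k(g) = -7*g
C - k(b(1)) = 52087 - (-7)*(5 + 1²) = 52087 - (-7)*(5 + 1) = 52087 - (-7)*6 = 52087 - 1*(-42) = 52087 + 42 = 52129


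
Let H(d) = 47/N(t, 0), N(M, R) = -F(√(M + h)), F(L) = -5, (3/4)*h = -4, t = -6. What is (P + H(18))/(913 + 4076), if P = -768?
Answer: -3793/24945 ≈ -0.15205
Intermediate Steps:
h = -16/3 (h = (4/3)*(-4) = -16/3 ≈ -5.3333)
N(M, R) = 5 (N(M, R) = -1*(-5) = 5)
H(d) = 47/5
(P + H(18))/(913 + 4076) = (-768 + 47/5)/(913 + 4076) = -3793/5/4989 = -3793/5*1/4989 = -3793/24945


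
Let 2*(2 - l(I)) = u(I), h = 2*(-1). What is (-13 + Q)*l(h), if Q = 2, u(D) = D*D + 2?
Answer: 11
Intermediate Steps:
u(D) = 2 + D² (u(D) = D² + 2 = 2 + D²)
h = -2
l(I) = 1 - I²/2 (l(I) = 2 - (2 + I²)/2 = 2 + (-1 - I²/2) = 1 - I²/2)
(-13 + Q)*l(h) = (-13 + 2)*(1 - ½*(-2)²) = -11*(1 - ½*4) = -11*(1 - 2) = -11*(-1) = 11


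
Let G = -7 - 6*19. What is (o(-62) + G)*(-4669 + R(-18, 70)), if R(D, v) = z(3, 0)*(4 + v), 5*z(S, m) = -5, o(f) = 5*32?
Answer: -184977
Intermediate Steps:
o(f) = 160
z(S, m) = -1 (z(S, m) = (⅕)*(-5) = -1)
G = -121 (G = -7 - 114 = -121)
R(D, v) = -4 - v (R(D, v) = -(4 + v) = -4 - v)
(o(-62) + G)*(-4669 + R(-18, 70)) = (160 - 121)*(-4669 + (-4 - 1*70)) = 39*(-4669 + (-4 - 70)) = 39*(-4669 - 74) = 39*(-4743) = -184977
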